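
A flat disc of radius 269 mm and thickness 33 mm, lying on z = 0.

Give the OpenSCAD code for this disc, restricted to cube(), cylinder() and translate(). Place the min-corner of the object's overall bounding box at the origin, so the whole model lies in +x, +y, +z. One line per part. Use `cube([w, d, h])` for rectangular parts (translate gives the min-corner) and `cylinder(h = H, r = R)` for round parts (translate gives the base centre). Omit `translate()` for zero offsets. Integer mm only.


translate([269, 269, 0]) cylinder(h = 33, r = 269);


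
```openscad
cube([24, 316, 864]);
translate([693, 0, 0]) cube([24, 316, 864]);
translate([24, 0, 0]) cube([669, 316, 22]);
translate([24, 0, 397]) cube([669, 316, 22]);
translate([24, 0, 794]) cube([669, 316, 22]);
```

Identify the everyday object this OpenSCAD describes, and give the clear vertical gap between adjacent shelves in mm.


A bookshelf. The clear shelf gap is 375 mm.

Two tall side panels with 3 horizontal boards between them — a bookshelf. The first two shelf undersides are at z = 0 and z = 397; with shelf thickness 22, the clear gap is 397 − 0 − 22 = 375 mm.


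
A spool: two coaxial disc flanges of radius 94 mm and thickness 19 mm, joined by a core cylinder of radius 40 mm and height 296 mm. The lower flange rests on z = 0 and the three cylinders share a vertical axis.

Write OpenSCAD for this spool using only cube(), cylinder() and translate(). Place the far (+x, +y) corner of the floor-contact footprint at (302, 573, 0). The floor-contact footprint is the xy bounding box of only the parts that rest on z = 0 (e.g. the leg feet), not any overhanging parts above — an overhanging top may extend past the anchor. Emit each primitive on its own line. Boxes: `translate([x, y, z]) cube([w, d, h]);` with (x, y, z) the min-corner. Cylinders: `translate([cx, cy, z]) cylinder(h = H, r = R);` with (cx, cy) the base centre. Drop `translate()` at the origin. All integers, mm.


translate([208, 479, 0]) cylinder(h = 19, r = 94);
translate([208, 479, 19]) cylinder(h = 296, r = 40);
translate([208, 479, 315]) cylinder(h = 19, r = 94);


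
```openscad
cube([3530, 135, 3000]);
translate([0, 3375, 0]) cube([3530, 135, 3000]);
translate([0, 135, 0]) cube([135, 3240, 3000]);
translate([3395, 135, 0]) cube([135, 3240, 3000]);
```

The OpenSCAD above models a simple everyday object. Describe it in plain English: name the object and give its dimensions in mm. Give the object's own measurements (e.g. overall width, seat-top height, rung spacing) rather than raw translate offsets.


The wall frame of a small rectangular building: four walls, each 3000 mm tall and 135 mm thick, enclosing a footprint 3530 mm (x) by 3510 mm (y) outside-to-outside, with no floor or roof. The front and back walls (the −y and +y sides) span the full width; the two side walls fit between them.


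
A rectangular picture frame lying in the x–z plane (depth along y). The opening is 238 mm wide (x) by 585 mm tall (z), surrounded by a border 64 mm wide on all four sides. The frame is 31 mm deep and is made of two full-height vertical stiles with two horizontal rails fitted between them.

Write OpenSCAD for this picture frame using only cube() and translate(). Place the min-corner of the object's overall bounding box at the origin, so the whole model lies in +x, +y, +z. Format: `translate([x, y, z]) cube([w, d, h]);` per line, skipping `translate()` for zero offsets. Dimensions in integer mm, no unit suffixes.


cube([64, 31, 713]);
translate([302, 0, 0]) cube([64, 31, 713]);
translate([64, 0, 0]) cube([238, 31, 64]);
translate([64, 0, 649]) cube([238, 31, 64]);


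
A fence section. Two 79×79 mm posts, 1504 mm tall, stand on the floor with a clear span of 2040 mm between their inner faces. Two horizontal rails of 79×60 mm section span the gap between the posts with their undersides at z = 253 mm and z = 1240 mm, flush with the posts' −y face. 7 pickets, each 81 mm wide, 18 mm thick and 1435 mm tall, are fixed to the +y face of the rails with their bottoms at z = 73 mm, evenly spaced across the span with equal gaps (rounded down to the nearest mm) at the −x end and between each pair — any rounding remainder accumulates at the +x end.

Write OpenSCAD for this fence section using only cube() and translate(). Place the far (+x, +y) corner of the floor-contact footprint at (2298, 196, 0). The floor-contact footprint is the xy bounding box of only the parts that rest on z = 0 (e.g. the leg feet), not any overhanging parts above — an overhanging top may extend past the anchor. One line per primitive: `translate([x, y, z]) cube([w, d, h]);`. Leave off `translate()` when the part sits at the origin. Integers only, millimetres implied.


translate([100, 117, 0]) cube([79, 79, 1504]);
translate([2219, 117, 0]) cube([79, 79, 1504]);
translate([179, 117, 253]) cube([2040, 79, 60]);
translate([179, 117, 1240]) cube([2040, 79, 60]);
translate([363, 196, 73]) cube([81, 18, 1435]);
translate([628, 196, 73]) cube([81, 18, 1435]);
translate([893, 196, 73]) cube([81, 18, 1435]);
translate([1158, 196, 73]) cube([81, 18, 1435]);
translate([1423, 196, 73]) cube([81, 18, 1435]);
translate([1688, 196, 73]) cube([81, 18, 1435]);
translate([1953, 196, 73]) cube([81, 18, 1435]);


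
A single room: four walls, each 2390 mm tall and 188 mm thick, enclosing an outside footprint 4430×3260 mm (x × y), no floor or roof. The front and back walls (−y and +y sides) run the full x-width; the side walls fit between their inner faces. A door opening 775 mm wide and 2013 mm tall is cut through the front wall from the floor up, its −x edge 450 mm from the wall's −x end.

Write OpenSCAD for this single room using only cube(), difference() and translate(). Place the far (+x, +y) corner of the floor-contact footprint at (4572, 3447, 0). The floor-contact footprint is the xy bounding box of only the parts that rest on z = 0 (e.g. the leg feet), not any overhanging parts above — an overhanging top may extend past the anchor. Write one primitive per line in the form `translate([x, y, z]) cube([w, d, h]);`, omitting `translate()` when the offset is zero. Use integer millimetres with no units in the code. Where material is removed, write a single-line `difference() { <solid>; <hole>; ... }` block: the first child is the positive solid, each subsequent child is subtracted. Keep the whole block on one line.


difference() { translate([142, 187, 0]) cube([4430, 188, 2390]); translate([592, 187, 0]) cube([775, 188, 2013]); }
translate([142, 3259, 0]) cube([4430, 188, 2390]);
translate([142, 375, 0]) cube([188, 2884, 2390]);
translate([4384, 375, 0]) cube([188, 2884, 2390]);


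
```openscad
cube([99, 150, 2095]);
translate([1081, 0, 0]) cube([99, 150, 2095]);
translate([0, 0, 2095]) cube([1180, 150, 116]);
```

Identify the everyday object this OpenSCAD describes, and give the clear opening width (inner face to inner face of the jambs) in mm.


A door frame. The clear opening width is 982 mm.

Two 2095 mm tall posts with a header on top — a door frame. The left jamb is 99 mm wide at x = 0; the right jamb starts at x = 1081. The clear opening is 1081 − 99 = 982 mm.


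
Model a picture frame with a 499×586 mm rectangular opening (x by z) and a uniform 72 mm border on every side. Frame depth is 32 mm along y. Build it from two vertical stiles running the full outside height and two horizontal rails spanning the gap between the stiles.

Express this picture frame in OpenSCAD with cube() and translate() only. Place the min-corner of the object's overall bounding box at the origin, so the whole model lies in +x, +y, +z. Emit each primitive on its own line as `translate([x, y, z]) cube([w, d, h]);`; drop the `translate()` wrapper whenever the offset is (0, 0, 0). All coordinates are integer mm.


cube([72, 32, 730]);
translate([571, 0, 0]) cube([72, 32, 730]);
translate([72, 0, 0]) cube([499, 32, 72]);
translate([72, 0, 658]) cube([499, 32, 72]);


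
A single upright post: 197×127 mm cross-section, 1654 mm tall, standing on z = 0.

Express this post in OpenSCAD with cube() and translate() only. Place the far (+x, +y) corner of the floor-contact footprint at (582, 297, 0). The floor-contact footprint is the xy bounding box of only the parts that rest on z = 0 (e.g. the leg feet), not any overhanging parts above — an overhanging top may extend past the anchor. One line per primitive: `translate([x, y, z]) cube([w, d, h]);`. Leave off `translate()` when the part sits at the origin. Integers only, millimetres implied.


translate([385, 170, 0]) cube([197, 127, 1654]);


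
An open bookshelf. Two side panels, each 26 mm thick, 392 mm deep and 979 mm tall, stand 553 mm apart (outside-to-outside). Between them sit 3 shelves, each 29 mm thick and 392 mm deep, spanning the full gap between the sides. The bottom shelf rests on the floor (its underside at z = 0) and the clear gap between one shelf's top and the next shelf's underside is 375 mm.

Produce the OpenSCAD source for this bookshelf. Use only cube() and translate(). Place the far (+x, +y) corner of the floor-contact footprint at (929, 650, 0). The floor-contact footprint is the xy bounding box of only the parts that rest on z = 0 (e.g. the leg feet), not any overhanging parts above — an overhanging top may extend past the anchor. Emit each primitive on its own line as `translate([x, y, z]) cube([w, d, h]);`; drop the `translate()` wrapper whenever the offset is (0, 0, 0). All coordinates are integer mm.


translate([376, 258, 0]) cube([26, 392, 979]);
translate([903, 258, 0]) cube([26, 392, 979]);
translate([402, 258, 0]) cube([501, 392, 29]);
translate([402, 258, 404]) cube([501, 392, 29]);
translate([402, 258, 808]) cube([501, 392, 29]);


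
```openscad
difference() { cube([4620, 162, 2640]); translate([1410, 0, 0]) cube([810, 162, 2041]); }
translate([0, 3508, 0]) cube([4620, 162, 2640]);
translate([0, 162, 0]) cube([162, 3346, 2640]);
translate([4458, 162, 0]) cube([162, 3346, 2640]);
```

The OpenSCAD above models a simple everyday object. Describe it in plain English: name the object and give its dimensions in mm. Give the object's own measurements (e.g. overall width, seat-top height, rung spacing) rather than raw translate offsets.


A single room: four walls, each 2640 mm tall and 162 mm thick, enclosing an outside footprint 4620×3670 mm (x × y), no floor or roof. The front and back walls (−y and +y sides) run the full x-width; the side walls fit between their inner faces. A door opening 810 mm wide and 2041 mm tall is cut through the front wall from the floor up, its −x edge 1410 mm from the wall's −x end.


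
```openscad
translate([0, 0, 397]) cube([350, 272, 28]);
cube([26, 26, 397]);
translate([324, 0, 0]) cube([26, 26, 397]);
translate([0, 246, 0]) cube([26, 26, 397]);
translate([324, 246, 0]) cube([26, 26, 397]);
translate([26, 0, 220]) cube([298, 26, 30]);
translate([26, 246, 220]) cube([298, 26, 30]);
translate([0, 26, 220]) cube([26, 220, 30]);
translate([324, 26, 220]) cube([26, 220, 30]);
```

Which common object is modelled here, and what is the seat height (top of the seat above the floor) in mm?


A stool. The seat height is 425 mm.

A 350×272×28 slab at z = 397 on four corner posts — a stool. The seat top is 397 + 28 = 425 mm.


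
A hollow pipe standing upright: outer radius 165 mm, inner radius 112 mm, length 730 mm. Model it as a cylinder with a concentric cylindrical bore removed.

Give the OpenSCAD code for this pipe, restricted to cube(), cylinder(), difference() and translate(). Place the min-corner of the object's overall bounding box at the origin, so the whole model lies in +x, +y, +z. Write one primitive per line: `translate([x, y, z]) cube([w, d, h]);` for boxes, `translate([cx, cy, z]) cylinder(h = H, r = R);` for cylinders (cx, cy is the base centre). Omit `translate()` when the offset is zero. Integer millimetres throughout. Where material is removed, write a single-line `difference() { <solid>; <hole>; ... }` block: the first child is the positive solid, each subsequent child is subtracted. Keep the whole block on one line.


difference() { translate([165, 165, 0]) cylinder(h = 730, r = 165); translate([165, 165, 0]) cylinder(h = 730, r = 112); }


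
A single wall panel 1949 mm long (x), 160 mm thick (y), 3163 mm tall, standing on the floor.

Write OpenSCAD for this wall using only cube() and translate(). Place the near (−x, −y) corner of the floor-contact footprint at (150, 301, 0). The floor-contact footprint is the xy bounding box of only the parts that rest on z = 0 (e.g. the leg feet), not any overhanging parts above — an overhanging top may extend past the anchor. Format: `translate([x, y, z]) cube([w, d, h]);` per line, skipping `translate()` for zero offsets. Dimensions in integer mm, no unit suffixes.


translate([150, 301, 0]) cube([1949, 160, 3163]);


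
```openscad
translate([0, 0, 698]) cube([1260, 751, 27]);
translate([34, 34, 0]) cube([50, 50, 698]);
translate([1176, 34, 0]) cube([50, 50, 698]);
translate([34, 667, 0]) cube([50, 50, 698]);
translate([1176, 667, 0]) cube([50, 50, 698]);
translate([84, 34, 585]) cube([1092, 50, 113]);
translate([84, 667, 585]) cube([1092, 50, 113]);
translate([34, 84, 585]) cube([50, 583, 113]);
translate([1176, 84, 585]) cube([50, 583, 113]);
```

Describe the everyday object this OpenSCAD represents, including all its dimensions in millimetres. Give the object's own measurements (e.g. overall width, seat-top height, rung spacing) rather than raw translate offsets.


A rectangular dining table. The top is 1260×751×27 mm with its upper surface at z = 725 mm. It stands on four 50×50 mm square legs, each inset 34 mm from the nearest pair of top edges, running from the floor to the underside of the top. Four apron rails, 50 mm thick and 113 mm tall, run between adjacent legs with their top edges flush with the underside of the top and their outer faces flush with the legs' outer faces.


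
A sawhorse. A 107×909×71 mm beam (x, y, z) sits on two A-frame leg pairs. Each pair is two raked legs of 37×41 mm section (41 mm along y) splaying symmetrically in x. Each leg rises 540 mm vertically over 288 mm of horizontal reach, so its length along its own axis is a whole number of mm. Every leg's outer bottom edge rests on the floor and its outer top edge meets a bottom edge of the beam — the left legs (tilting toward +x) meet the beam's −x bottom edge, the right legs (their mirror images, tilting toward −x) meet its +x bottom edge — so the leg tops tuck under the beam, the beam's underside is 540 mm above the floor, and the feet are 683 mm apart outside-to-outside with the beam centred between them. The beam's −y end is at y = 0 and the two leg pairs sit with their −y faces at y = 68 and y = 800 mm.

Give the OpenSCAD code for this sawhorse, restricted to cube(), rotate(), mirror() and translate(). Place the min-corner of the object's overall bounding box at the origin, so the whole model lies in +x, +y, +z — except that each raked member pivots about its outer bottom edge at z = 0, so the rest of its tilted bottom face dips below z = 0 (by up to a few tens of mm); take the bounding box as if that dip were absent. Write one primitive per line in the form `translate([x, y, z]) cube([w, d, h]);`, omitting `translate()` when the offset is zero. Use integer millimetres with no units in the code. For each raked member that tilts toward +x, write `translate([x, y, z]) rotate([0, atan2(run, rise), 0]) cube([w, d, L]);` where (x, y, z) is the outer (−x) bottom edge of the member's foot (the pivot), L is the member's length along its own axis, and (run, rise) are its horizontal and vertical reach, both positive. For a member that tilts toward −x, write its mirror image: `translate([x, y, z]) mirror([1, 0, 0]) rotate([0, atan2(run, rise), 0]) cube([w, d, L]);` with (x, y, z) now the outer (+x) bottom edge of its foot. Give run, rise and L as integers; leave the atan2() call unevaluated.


translate([288, 0, 540]) cube([107, 909, 71]);
translate([0, 68, 0]) rotate([0, atan2(288, 540), 0]) cube([37, 41, 612]);
translate([683, 68, 0]) mirror([1, 0, 0]) rotate([0, atan2(288, 540), 0]) cube([37, 41, 612]);
translate([0, 800, 0]) rotate([0, atan2(288, 540), 0]) cube([37, 41, 612]);
translate([683, 800, 0]) mirror([1, 0, 0]) rotate([0, atan2(288, 540), 0]) cube([37, 41, 612]);


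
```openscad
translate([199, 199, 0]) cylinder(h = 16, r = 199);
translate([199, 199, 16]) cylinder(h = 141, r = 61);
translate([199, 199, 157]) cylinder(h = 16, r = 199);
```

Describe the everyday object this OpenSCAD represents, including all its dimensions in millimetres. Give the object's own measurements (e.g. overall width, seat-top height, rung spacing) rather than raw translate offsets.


A spool: two coaxial disc flanges of radius 199 mm and thickness 16 mm, joined by a core cylinder of radius 61 mm and height 141 mm. The lower flange rests on z = 0 and the three cylinders share a vertical axis.


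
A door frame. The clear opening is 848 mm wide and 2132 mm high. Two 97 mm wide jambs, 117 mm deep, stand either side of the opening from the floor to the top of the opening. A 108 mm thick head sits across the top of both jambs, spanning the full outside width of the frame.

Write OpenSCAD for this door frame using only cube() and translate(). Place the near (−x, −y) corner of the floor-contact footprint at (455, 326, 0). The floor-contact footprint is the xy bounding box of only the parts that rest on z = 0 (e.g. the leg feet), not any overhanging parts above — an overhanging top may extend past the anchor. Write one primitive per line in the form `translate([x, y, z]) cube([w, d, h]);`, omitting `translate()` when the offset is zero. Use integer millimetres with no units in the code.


translate([455, 326, 0]) cube([97, 117, 2132]);
translate([1400, 326, 0]) cube([97, 117, 2132]);
translate([455, 326, 2132]) cube([1042, 117, 108]);


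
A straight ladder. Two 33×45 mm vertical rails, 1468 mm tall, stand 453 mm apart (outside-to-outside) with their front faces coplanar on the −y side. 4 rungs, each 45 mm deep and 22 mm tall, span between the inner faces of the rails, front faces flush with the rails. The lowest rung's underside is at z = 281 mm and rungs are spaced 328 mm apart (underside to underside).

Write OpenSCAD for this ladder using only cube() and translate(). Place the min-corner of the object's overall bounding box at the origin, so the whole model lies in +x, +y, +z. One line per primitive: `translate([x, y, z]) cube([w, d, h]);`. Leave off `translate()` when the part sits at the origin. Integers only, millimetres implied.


// rung span = 453 - 2*33 = 387
// rung[k] z = 281 + k*328
cube([33, 45, 1468]);
translate([420, 0, 0]) cube([33, 45, 1468]);
translate([33, 0, 281]) cube([387, 45, 22]);
translate([33, 0, 609]) cube([387, 45, 22]);
translate([33, 0, 937]) cube([387, 45, 22]);
translate([33, 0, 1265]) cube([387, 45, 22]);


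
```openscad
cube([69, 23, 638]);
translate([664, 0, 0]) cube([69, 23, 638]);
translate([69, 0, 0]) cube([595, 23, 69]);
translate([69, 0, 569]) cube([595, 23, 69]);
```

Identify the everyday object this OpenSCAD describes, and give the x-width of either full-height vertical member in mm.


A picture frame. The border width is 69 mm.

Four thin pieces enclosing a rectangular opening — a picture frame. The two full-height stiles are 638 mm tall; the top rail sits at z = 569 and is 69 mm tall, so the border above the opening is 638 − 569 = 69 mm, matching the stile x-width.


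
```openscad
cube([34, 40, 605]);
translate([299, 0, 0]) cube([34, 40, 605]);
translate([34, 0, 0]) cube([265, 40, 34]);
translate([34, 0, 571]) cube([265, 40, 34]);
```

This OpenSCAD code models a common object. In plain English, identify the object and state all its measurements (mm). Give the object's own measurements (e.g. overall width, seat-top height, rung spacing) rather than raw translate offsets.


A rectangular picture frame lying in the x–z plane (depth along y). The opening is 265 mm wide (x) by 537 mm tall (z), surrounded by a border 34 mm wide on all four sides. The frame is 40 mm deep and is made of two full-height vertical stiles with two horizontal rails fitted between them.


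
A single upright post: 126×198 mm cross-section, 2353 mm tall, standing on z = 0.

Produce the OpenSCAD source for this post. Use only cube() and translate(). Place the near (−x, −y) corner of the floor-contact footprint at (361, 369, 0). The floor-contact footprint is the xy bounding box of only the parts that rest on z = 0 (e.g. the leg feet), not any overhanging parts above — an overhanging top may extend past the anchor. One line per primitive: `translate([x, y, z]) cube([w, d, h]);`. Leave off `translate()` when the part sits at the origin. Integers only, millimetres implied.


translate([361, 369, 0]) cube([126, 198, 2353]);


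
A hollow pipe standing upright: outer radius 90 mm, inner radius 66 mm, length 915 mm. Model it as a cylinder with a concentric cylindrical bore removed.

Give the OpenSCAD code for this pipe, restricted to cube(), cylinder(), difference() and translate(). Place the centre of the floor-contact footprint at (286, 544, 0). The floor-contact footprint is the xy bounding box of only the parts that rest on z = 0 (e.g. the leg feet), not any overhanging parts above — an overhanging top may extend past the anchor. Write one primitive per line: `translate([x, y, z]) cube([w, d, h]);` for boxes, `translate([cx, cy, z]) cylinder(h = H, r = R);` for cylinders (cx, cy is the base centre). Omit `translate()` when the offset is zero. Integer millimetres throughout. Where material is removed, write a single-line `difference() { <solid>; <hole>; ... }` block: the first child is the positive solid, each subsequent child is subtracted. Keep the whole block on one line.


difference() { translate([286, 544, 0]) cylinder(h = 915, r = 90); translate([286, 544, 0]) cylinder(h = 915, r = 66); }


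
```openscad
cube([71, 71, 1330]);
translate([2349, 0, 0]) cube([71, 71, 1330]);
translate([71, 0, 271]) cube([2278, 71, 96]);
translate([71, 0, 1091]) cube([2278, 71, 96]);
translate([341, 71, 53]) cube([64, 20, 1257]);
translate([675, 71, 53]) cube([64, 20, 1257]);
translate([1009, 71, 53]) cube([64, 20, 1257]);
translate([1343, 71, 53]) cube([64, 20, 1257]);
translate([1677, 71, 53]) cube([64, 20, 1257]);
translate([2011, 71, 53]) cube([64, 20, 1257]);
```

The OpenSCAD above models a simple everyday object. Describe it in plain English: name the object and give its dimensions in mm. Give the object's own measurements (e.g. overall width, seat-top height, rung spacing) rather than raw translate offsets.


A fence section. Two 71×71 mm posts, 1330 mm tall, stand on the floor with a clear span of 2278 mm between their inner faces. Two horizontal rails of 71×96 mm section span the gap between the posts with their undersides at z = 271 mm and z = 1091 mm, flush with the posts' −y face. 6 pickets, each 64 mm wide, 20 mm thick and 1257 mm tall, are fixed to the +y face of the rails with their bottoms at z = 53 mm, spaced across the span with a 270 mm gap after the −x post and between neighbouring pickets, with 274 mm left before the +x post.


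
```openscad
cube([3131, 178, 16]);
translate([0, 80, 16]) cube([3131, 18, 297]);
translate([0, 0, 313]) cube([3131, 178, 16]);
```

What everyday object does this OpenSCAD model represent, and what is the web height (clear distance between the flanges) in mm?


An I-beam. The web height is 297 mm.

Two wide flanges with a thin centred web — an I-beam. Overall 329 mm minus two 16 mm flanges gives a web of 329 − 2·16 = 297 mm.


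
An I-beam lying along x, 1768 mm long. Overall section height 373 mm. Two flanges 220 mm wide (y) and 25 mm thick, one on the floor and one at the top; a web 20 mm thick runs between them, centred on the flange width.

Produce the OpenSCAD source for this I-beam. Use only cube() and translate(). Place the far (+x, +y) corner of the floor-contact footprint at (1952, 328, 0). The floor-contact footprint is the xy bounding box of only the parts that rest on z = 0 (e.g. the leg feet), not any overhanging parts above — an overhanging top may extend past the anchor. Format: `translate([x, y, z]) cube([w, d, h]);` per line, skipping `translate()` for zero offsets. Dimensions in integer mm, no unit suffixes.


translate([184, 108, 0]) cube([1768, 220, 25]);
translate([184, 208, 25]) cube([1768, 20, 323]);
translate([184, 108, 348]) cube([1768, 220, 25]);


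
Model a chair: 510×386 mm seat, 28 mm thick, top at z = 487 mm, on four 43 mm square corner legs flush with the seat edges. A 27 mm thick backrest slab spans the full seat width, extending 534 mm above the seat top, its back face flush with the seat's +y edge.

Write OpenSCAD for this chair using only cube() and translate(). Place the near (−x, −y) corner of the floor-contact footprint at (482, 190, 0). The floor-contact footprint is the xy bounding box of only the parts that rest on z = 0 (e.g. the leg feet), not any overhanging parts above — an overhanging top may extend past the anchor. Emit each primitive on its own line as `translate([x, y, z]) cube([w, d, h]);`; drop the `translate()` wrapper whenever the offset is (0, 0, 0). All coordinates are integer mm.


translate([482, 190, 459]) cube([510, 386, 28]);
translate([482, 190, 0]) cube([43, 43, 459]);
translate([949, 190, 0]) cube([43, 43, 459]);
translate([482, 533, 0]) cube([43, 43, 459]);
translate([949, 533, 0]) cube([43, 43, 459]);
translate([482, 549, 487]) cube([510, 27, 534]);


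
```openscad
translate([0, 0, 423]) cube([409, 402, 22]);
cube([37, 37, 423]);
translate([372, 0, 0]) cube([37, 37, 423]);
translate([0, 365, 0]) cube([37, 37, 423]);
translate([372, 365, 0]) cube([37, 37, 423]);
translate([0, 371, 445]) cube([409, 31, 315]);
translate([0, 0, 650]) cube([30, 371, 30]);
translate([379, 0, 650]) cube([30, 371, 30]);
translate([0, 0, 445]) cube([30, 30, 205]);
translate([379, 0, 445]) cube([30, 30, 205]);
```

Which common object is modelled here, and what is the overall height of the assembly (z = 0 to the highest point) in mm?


A chair. The overall height is 760 mm.

A slab on four corner posts with a tall panel at the back — a chair. The seat slab sits at z = 423 with thickness 22, and the 315 mm backrest starts at the seat top, so the overall height is 423 + 22 + 315 = 760 mm.


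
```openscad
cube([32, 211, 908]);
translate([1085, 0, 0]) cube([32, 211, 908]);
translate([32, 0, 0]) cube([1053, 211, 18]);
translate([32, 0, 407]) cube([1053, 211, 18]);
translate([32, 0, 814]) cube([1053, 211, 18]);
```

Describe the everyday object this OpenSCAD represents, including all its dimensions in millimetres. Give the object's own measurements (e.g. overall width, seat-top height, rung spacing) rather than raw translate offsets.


An open bookshelf. Two side panels, each 32 mm thick, 211 mm deep and 908 mm tall, stand 1117 mm apart (outside-to-outside). Between them sit 3 shelves, each 18 mm thick and 211 mm deep, spanning the full gap between the sides. The bottom shelf rests on the floor (its underside at z = 0) and the clear gap between one shelf's top and the next shelf's underside is 389 mm.


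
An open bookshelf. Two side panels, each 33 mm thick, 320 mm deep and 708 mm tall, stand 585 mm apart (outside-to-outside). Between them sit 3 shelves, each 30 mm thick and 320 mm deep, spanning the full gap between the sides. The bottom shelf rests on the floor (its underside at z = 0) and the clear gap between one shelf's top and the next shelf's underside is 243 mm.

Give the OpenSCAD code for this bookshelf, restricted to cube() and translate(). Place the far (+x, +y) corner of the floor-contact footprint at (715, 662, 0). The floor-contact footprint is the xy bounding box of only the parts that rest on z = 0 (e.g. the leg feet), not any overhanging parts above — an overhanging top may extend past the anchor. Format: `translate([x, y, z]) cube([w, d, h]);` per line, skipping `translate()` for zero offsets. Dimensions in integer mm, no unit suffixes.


translate([130, 342, 0]) cube([33, 320, 708]);
translate([682, 342, 0]) cube([33, 320, 708]);
translate([163, 342, 0]) cube([519, 320, 30]);
translate([163, 342, 273]) cube([519, 320, 30]);
translate([163, 342, 546]) cube([519, 320, 30]);


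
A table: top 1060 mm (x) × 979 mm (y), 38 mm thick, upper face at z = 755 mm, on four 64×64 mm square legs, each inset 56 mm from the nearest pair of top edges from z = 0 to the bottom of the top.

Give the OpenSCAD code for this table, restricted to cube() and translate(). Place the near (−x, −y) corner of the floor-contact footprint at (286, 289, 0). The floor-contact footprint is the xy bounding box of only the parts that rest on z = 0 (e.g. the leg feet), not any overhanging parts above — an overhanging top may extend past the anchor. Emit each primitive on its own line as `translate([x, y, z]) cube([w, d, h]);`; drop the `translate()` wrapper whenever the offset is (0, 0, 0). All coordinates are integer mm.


translate([230, 233, 717]) cube([1060, 979, 38]);
translate([286, 289, 0]) cube([64, 64, 717]);
translate([1170, 289, 0]) cube([64, 64, 717]);
translate([286, 1092, 0]) cube([64, 64, 717]);
translate([1170, 1092, 0]) cube([64, 64, 717]);


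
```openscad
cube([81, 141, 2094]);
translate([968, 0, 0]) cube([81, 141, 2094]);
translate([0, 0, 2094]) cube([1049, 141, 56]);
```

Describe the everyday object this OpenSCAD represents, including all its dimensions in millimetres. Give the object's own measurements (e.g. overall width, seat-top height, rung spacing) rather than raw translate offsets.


A door frame. The clear opening is 887 mm wide and 2094 mm high. Two 81 mm wide jambs, 141 mm deep, stand either side of the opening from the floor to the top of the opening. A 56 mm thick head sits across the top of both jambs, spanning the full outside width of the frame.


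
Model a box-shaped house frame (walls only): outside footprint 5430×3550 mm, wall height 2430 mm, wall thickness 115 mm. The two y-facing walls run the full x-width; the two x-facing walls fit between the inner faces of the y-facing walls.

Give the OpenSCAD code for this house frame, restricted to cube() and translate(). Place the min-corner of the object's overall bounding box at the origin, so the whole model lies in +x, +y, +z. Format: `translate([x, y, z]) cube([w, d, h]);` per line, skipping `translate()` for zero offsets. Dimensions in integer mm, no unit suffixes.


cube([5430, 115, 2430]);
translate([0, 3435, 0]) cube([5430, 115, 2430]);
translate([0, 115, 0]) cube([115, 3320, 2430]);
translate([5315, 115, 0]) cube([115, 3320, 2430]);


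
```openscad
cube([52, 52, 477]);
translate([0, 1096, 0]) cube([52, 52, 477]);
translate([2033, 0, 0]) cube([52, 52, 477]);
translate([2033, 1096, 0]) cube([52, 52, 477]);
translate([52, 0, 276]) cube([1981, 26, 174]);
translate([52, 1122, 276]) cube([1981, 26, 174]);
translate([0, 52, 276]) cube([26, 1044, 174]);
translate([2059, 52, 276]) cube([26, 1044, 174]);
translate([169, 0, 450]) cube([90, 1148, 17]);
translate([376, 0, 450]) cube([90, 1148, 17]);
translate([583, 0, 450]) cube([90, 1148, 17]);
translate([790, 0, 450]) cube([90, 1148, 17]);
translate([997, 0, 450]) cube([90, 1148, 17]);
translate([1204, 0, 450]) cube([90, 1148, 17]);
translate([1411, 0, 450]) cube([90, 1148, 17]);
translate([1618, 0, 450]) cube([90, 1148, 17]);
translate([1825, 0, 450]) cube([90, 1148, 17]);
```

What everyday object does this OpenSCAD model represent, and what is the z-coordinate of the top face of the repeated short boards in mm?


A bed frame. The slat-top height is 467 mm.

Four posts, four rails, and a row of slats — a bed frame. Slats sit on the rails at z = 276 + 174 = 450; with slat thickness 17, the top is 467 mm.


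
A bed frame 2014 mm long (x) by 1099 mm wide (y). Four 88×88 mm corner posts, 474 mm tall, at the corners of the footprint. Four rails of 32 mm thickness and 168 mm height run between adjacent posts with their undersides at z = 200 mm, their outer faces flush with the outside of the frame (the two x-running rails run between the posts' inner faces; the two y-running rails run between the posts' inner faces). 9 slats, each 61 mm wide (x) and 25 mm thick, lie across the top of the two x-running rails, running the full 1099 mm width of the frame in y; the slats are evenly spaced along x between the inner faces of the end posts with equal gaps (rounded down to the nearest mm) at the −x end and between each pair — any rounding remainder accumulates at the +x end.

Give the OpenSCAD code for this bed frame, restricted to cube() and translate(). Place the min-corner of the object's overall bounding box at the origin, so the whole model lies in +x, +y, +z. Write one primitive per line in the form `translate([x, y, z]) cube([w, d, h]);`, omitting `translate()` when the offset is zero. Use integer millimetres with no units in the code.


cube([88, 88, 474]);
translate([0, 1011, 0]) cube([88, 88, 474]);
translate([1926, 0, 0]) cube([88, 88, 474]);
translate([1926, 1011, 0]) cube([88, 88, 474]);
translate([88, 0, 200]) cube([1838, 32, 168]);
translate([88, 1067, 200]) cube([1838, 32, 168]);
translate([0, 88, 200]) cube([32, 923, 168]);
translate([1982, 88, 200]) cube([32, 923, 168]);
translate([216, 0, 368]) cube([61, 1099, 25]);
translate([405, 0, 368]) cube([61, 1099, 25]);
translate([594, 0, 368]) cube([61, 1099, 25]);
translate([783, 0, 368]) cube([61, 1099, 25]);
translate([972, 0, 368]) cube([61, 1099, 25]);
translate([1161, 0, 368]) cube([61, 1099, 25]);
translate([1350, 0, 368]) cube([61, 1099, 25]);
translate([1539, 0, 368]) cube([61, 1099, 25]);
translate([1728, 0, 368]) cube([61, 1099, 25]);


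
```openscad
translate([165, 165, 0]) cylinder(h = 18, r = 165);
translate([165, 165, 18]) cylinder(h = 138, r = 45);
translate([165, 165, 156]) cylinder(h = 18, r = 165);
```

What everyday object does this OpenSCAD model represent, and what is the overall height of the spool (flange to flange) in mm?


A spool. The overall height is 174 mm.

Three coaxial cylinders, large–small–large — a spool. Two 18 mm flanges and a 138 mm core give 18 + 138 + 18 = 174 mm.


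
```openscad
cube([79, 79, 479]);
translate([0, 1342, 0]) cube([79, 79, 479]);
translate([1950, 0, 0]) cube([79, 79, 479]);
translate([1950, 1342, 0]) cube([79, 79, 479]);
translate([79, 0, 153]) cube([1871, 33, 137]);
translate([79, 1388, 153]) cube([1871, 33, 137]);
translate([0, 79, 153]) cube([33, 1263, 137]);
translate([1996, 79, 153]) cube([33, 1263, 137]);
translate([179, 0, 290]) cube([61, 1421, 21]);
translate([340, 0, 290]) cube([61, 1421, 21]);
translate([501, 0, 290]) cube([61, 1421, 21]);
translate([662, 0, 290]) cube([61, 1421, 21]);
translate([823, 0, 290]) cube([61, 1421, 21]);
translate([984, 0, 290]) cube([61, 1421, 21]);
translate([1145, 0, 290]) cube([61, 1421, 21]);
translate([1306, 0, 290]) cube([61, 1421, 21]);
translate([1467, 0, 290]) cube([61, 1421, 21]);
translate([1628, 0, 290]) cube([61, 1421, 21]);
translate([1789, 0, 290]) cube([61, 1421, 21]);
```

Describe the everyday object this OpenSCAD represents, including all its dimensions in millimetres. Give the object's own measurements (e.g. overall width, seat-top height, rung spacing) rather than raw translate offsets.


A bed frame 2029 mm long (x) by 1421 mm wide (y). Four 79×79 mm corner posts, 479 mm tall, at the corners of the footprint. Four rails of 33 mm thickness and 137 mm height run between adjacent posts with their undersides at z = 153 mm, their outer faces flush with the outside of the frame (the two x-running rails run between the posts' inner faces; the two y-running rails run between the posts' inner faces). 11 slats, each 61 mm wide (x) and 21 mm thick, lie across the top of the two x-running rails, running the full 1421 mm width of the frame in y; along x they sit between the end posts with a 100 mm gap after the −x posts and between neighbouring slats and before the +x posts.


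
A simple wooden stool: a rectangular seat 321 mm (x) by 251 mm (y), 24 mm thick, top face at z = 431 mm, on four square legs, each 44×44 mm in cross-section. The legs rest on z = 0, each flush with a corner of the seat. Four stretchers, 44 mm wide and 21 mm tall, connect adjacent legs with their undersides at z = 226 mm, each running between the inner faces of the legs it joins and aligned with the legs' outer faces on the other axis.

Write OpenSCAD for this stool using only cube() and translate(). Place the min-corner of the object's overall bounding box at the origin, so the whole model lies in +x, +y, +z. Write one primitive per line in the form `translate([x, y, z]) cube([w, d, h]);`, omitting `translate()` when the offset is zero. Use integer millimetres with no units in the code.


translate([0, 0, 407]) cube([321, 251, 24]);
cube([44, 44, 407]);
translate([277, 0, 0]) cube([44, 44, 407]);
translate([0, 207, 0]) cube([44, 44, 407]);
translate([277, 207, 0]) cube([44, 44, 407]);
translate([44, 0, 226]) cube([233, 44, 21]);
translate([44, 207, 226]) cube([233, 44, 21]);
translate([0, 44, 226]) cube([44, 163, 21]);
translate([277, 44, 226]) cube([44, 163, 21]);


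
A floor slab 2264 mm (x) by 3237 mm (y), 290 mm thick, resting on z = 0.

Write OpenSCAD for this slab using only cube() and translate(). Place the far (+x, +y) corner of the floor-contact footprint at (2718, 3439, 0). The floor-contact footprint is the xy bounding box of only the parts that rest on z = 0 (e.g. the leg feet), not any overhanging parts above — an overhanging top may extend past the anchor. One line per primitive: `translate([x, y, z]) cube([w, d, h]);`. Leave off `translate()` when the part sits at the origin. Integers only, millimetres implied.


translate([454, 202, 0]) cube([2264, 3237, 290]);


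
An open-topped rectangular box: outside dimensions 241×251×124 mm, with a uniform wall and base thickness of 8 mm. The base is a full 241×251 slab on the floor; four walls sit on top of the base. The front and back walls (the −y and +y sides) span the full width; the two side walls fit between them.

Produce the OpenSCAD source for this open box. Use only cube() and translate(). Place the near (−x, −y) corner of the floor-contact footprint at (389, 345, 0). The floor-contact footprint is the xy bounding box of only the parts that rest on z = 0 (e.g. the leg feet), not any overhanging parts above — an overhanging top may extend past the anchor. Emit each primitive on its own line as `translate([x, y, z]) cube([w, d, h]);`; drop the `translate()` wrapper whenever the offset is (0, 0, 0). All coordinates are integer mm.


translate([389, 345, 0]) cube([241, 251, 8]);
translate([389, 345, 8]) cube([241, 8, 116]);
translate([389, 588, 8]) cube([241, 8, 116]);
translate([389, 353, 8]) cube([8, 235, 116]);
translate([622, 353, 8]) cube([8, 235, 116]);


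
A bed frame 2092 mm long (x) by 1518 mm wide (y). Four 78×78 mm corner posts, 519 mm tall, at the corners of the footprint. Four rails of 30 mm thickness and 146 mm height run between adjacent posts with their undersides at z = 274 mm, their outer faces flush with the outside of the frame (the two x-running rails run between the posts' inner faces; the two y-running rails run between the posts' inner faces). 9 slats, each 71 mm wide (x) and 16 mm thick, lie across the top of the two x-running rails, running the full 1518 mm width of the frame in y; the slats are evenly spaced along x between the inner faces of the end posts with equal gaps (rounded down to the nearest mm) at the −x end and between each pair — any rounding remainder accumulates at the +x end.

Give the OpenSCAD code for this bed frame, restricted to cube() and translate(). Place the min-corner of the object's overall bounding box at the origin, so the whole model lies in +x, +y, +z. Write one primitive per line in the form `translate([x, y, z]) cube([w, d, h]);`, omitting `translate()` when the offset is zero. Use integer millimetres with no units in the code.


// slat z = rail_z + rail_h = 274 + 146 = 420
// slat gap = ⌊(1936 − 9·71) / 10⌋ = 129
cube([78, 78, 519]);
translate([0, 1440, 0]) cube([78, 78, 519]);
translate([2014, 0, 0]) cube([78, 78, 519]);
translate([2014, 1440, 0]) cube([78, 78, 519]);
translate([78, 0, 274]) cube([1936, 30, 146]);
translate([78, 1488, 274]) cube([1936, 30, 146]);
translate([0, 78, 274]) cube([30, 1362, 146]);
translate([2062, 78, 274]) cube([30, 1362, 146]);
translate([207, 0, 420]) cube([71, 1518, 16]);
translate([407, 0, 420]) cube([71, 1518, 16]);
translate([607, 0, 420]) cube([71, 1518, 16]);
translate([807, 0, 420]) cube([71, 1518, 16]);
translate([1007, 0, 420]) cube([71, 1518, 16]);
translate([1207, 0, 420]) cube([71, 1518, 16]);
translate([1407, 0, 420]) cube([71, 1518, 16]);
translate([1607, 0, 420]) cube([71, 1518, 16]);
translate([1807, 0, 420]) cube([71, 1518, 16]);
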